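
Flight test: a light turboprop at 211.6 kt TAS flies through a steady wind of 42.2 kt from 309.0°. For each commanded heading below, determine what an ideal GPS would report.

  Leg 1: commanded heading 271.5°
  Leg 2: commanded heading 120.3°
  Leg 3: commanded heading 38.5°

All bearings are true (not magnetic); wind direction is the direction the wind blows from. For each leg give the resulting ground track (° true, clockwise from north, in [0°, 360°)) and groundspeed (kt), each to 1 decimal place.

Leg 1: heading 271.5°; drift -8.2° → track 263.3°, groundspeed 180.0 kt
Leg 2: heading 120.3°; drift +1.4° → track 121.7°, groundspeed 253.4 kt
Leg 3: heading 38.5°; drift +11.3° → track 49.8°, groundspeed 215.4 kt

Leg 1: track=263.3°, groundspeed=180.0 kt
Leg 2: track=121.7°, groundspeed=253.4 kt
Leg 3: track=49.8°, groundspeed=215.4 kt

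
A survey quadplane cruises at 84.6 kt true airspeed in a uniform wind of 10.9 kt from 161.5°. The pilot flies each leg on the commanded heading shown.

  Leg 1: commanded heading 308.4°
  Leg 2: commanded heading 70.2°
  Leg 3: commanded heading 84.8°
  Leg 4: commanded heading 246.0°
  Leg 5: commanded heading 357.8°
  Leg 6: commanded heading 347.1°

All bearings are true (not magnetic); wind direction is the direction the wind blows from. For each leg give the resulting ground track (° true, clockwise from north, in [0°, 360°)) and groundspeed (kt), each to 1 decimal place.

Leg 1: heading 308.4°; drift +3.6° → track 312.0°, groundspeed 93.9 kt
Leg 2: heading 70.2°; drift -7.3° → track 62.9°, groundspeed 85.5 kt
Leg 3: heading 84.8°; drift -7.4° → track 77.4°, groundspeed 82.8 kt
Leg 4: heading 246.0°; drift +7.4° → track 253.4°, groundspeed 84.3 kt
Leg 5: heading 357.8°; drift -1.8° → track 356.0°, groundspeed 95.1 kt
Leg 6: heading 347.1°; drift -0.6° → track 346.5°, groundspeed 95.5 kt

Leg 1: track=312.0°, groundspeed=93.9 kt
Leg 2: track=62.9°, groundspeed=85.5 kt
Leg 3: track=77.4°, groundspeed=82.8 kt
Leg 4: track=253.4°, groundspeed=84.3 kt
Leg 5: track=356.0°, groundspeed=95.1 kt
Leg 6: track=346.5°, groundspeed=95.5 kt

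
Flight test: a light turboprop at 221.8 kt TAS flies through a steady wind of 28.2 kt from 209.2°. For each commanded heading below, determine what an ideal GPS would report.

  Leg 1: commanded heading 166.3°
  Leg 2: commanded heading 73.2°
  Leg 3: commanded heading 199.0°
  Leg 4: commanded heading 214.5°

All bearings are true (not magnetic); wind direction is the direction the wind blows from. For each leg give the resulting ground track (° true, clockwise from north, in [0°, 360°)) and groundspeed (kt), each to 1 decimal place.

Leg 1: heading 166.3°; drift -5.5° → track 160.8°, groundspeed 202.1 kt
Leg 2: heading 73.2°; drift -4.6° → track 68.6°, groundspeed 242.9 kt
Leg 3: heading 199.0°; drift -1.5° → track 197.5°, groundspeed 194.1 kt
Leg 4: heading 214.5°; drift +0.8° → track 215.3°, groundspeed 193.7 kt

Leg 1: track=160.8°, groundspeed=202.1 kt
Leg 2: track=68.6°, groundspeed=242.9 kt
Leg 3: track=197.5°, groundspeed=194.1 kt
Leg 4: track=215.3°, groundspeed=193.7 kt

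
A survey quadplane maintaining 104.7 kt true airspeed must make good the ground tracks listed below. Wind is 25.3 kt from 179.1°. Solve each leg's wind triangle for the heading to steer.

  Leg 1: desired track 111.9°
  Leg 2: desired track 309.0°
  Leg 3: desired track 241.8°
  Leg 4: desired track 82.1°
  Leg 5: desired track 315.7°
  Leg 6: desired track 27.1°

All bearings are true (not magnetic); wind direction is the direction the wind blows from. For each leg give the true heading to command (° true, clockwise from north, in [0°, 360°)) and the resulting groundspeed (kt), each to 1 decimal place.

Leg 1: heading=124.8°, groundspeed=92.3 kt
Leg 2: heading=298.3°, groundspeed=119.1 kt
Leg 3: heading=229.4°, groundspeed=90.7 kt
Leg 4: heading=96.0°, groundspeed=104.7 kt
Leg 5: heading=306.1°, groundspeed=121.6 kt
Leg 6: heading=33.6°, groundspeed=126.4 kt

Leg 1: desired track 111.9°; wind correction +12.9° → command heading 124.8°, groundspeed 92.3 kt
Leg 2: desired track 309.0°; wind correction -10.7° → command heading 298.3°, groundspeed 119.1 kt
Leg 3: desired track 241.8°; wind correction -12.4° → command heading 229.4°, groundspeed 90.7 kt
Leg 4: desired track 82.1°; wind correction +13.9° → command heading 96.0°, groundspeed 104.7 kt
Leg 5: desired track 315.7°; wind correction -9.6° → command heading 306.1°, groundspeed 121.6 kt
Leg 6: desired track 27.1°; wind correction +6.5° → command heading 33.6°, groundspeed 126.4 kt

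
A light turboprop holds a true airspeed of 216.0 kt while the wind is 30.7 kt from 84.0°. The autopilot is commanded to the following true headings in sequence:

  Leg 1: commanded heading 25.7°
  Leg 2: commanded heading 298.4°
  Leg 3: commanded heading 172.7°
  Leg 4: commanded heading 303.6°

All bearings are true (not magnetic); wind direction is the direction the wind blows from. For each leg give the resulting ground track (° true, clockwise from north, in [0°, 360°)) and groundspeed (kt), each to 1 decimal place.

Leg 1: heading 25.7°; drift -7.4° → track 18.3°, groundspeed 201.6 kt
Leg 2: heading 298.4°; drift -4.1° → track 294.3°, groundspeed 242.0 kt
Leg 3: heading 172.7°; drift +8.1° → track 180.8°, groundspeed 217.5 kt
Leg 4: heading 303.6°; drift -4.7° → track 298.9°, groundspeed 240.5 kt

Leg 1: track=18.3°, groundspeed=201.6 kt
Leg 2: track=294.3°, groundspeed=242.0 kt
Leg 3: track=180.8°, groundspeed=217.5 kt
Leg 4: track=298.9°, groundspeed=240.5 kt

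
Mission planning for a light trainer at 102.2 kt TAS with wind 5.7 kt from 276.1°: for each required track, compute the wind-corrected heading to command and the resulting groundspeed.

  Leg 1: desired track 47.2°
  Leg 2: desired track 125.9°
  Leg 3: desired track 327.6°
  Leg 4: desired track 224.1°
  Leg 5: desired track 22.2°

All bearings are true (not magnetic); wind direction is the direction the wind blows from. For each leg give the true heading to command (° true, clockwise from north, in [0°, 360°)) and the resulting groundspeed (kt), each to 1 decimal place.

Leg 1: heading=44.8°, groundspeed=105.9 kt
Leg 2: heading=127.5°, groundspeed=107.1 kt
Leg 3: heading=325.1°, groundspeed=98.6 kt
Leg 4: heading=226.6°, groundspeed=98.6 kt
Leg 5: heading=19.1°, groundspeed=103.6 kt

Leg 1: desired track 47.2°; wind correction -2.4° → command heading 44.8°, groundspeed 105.9 kt
Leg 2: desired track 125.9°; wind correction +1.6° → command heading 127.5°, groundspeed 107.1 kt
Leg 3: desired track 327.6°; wind correction -2.5° → command heading 325.1°, groundspeed 98.6 kt
Leg 4: desired track 224.1°; wind correction +2.5° → command heading 226.6°, groundspeed 98.6 kt
Leg 5: desired track 22.2°; wind correction -3.1° → command heading 19.1°, groundspeed 103.6 kt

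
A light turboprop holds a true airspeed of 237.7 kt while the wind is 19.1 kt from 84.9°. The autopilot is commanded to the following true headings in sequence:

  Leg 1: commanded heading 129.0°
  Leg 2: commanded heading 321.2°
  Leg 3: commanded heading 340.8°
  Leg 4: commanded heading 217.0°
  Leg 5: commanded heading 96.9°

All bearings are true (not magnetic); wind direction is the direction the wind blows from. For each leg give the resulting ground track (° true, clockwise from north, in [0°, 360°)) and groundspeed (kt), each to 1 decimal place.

Leg 1: heading 129.0°; drift +3.4° → track 132.4°, groundspeed 224.4 kt
Leg 2: heading 321.2°; drift -3.7° → track 317.5°, groundspeed 248.8 kt
Leg 3: heading 340.8°; drift -4.4° → track 336.4°, groundspeed 243.1 kt
Leg 4: heading 217.0°; drift +3.2° → track 220.2°, groundspeed 250.9 kt
Leg 5: heading 96.9°; drift +1.0° → track 97.9°, groundspeed 219.1 kt

Leg 1: track=132.4°, groundspeed=224.4 kt
Leg 2: track=317.5°, groundspeed=248.8 kt
Leg 3: track=336.4°, groundspeed=243.1 kt
Leg 4: track=220.2°, groundspeed=250.9 kt
Leg 5: track=97.9°, groundspeed=219.1 kt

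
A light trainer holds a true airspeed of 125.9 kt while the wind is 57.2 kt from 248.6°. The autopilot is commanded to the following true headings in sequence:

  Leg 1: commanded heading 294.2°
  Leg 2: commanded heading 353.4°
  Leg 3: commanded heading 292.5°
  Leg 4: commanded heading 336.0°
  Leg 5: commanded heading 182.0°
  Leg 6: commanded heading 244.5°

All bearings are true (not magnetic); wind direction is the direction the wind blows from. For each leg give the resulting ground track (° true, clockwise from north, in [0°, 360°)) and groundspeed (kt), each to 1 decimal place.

Leg 1: heading 294.2°; drift +25.4° → track 319.6°, groundspeed 95.1 kt
Leg 2: heading 353.4°; drift +21.5° → track 14.9°, groundspeed 151.0 kt
Leg 3: heading 292.5°; drift +25.1° → track 317.6°, groundspeed 93.5 kt
Leg 4: heading 336.0°; drift +24.9° → track 0.9°, groundspeed 135.9 kt
Leg 5: heading 182.0°; drift -27.0° → track 155.0°, groundspeed 115.8 kt
Leg 6: heading 244.5°; drift -3.4° → track 241.1°, groundspeed 69.0 kt

Leg 1: track=319.6°, groundspeed=95.1 kt
Leg 2: track=14.9°, groundspeed=151.0 kt
Leg 3: track=317.6°, groundspeed=93.5 kt
Leg 4: track=0.9°, groundspeed=135.9 kt
Leg 5: track=155.0°, groundspeed=115.8 kt
Leg 6: track=241.1°, groundspeed=69.0 kt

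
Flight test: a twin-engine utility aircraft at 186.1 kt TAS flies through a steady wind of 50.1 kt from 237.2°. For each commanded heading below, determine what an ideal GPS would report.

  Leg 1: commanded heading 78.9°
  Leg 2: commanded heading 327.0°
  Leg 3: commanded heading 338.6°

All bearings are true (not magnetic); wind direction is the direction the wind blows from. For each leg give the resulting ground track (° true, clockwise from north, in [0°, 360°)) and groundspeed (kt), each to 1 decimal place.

Leg 1: heading 78.9°; drift -4.6° → track 74.3°, groundspeed 233.4 kt
Leg 2: heading 327.0°; drift +15.1° → track 342.1°, groundspeed 192.6 kt
Leg 3: heading 338.6°; drift +14.1° → track 352.7°, groundspeed 202.1 kt

Leg 1: track=74.3°, groundspeed=233.4 kt
Leg 2: track=342.1°, groundspeed=192.6 kt
Leg 3: track=352.7°, groundspeed=202.1 kt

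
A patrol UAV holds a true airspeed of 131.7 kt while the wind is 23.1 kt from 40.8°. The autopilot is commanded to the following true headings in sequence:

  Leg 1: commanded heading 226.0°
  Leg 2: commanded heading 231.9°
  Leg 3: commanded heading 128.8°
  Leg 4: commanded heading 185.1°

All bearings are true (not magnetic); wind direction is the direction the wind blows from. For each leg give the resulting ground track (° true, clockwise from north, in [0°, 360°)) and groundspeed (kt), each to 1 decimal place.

Leg 1: track=225.2°, groundspeed=154.7 kt
Leg 2: track=230.2°, groundspeed=154.4 kt
Leg 3: track=138.8°, groundspeed=132.9 kt
Leg 4: track=190.2°, groundspeed=151.1 kt

Leg 1: heading 226.0°; drift -0.8° → track 225.2°, groundspeed 154.7 kt
Leg 2: heading 231.9°; drift -1.7° → track 230.2°, groundspeed 154.4 kt
Leg 3: heading 128.8°; drift +10.0° → track 138.8°, groundspeed 132.9 kt
Leg 4: heading 185.1°; drift +5.1° → track 190.2°, groundspeed 151.1 kt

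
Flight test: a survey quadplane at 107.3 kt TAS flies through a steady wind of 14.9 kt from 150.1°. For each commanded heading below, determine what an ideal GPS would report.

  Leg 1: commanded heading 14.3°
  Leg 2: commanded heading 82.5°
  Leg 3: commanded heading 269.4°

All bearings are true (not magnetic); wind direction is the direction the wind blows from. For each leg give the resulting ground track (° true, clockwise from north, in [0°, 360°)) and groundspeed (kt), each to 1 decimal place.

Leg 1: track=9.3°, groundspeed=118.4 kt
Leg 2: track=74.8°, groundspeed=102.6 kt
Leg 3: track=275.9°, groundspeed=115.3 kt

Leg 1: heading 14.3°; drift -5.0° → track 9.3°, groundspeed 118.4 kt
Leg 2: heading 82.5°; drift -7.7° → track 74.8°, groundspeed 102.6 kt
Leg 3: heading 269.4°; drift +6.5° → track 275.9°, groundspeed 115.3 kt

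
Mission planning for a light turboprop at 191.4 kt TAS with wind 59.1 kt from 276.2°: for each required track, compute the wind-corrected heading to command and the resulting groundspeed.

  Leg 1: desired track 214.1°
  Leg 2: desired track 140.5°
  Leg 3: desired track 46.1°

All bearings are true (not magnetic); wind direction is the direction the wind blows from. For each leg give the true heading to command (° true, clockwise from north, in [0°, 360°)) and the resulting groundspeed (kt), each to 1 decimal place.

Leg 1: heading=229.9°, groundspeed=156.5 kt
Leg 2: heading=153.0°, groundspeed=229.2 kt
Leg 3: heading=32.4°, groundspeed=223.9 kt

Leg 1: desired track 214.1°; wind correction +15.8° → command heading 229.9°, groundspeed 156.5 kt
Leg 2: desired track 140.5°; wind correction +12.5° → command heading 153.0°, groundspeed 229.2 kt
Leg 3: desired track 46.1°; wind correction -13.7° → command heading 32.4°, groundspeed 223.9 kt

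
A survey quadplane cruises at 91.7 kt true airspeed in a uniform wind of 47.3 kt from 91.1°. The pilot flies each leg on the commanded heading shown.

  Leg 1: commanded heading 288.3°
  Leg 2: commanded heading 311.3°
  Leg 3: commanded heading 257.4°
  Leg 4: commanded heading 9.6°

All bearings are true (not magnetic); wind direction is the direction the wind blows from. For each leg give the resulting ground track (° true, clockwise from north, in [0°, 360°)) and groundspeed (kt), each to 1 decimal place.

Leg 1: track=282.5°, groundspeed=137.6 kt
Leg 2: track=297.9°, groundspeed=131.4 kt
Leg 3: track=262.1°, groundspeed=138.1 kt
Leg 4: track=340.7°, groundspeed=96.8 kt

Leg 1: heading 288.3°; drift -5.8° → track 282.5°, groundspeed 137.6 kt
Leg 2: heading 311.3°; drift -13.4° → track 297.9°, groundspeed 131.4 kt
Leg 3: heading 257.4°; drift +4.7° → track 262.1°, groundspeed 138.1 kt
Leg 4: heading 9.6°; drift -28.9° → track 340.7°, groundspeed 96.8 kt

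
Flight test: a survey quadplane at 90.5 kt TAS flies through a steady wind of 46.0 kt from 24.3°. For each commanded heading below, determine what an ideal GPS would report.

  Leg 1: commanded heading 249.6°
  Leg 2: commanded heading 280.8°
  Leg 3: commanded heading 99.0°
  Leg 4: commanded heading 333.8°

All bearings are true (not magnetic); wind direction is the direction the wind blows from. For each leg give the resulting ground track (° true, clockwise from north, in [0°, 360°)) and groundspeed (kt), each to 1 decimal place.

Leg 1: heading 249.6°; drift -14.9° → track 234.7°, groundspeed 127.1 kt
Leg 2: heading 280.8°; drift -23.8° → track 257.0°, groundspeed 110.7 kt
Leg 3: heading 99.0°; drift +29.5° → track 128.5°, groundspeed 90.1 kt
Leg 4: heading 333.8°; drift -30.1° → track 303.7°, groundspeed 70.8 kt

Leg 1: track=234.7°, groundspeed=127.1 kt
Leg 2: track=257.0°, groundspeed=110.7 kt
Leg 3: track=128.5°, groundspeed=90.1 kt
Leg 4: track=303.7°, groundspeed=70.8 kt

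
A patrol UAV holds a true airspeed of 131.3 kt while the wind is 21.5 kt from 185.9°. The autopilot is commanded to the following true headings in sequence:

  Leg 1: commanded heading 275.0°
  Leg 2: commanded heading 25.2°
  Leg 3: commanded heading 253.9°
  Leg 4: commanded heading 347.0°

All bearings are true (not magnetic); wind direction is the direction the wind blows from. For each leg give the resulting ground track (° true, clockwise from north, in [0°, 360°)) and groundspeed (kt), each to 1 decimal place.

Leg 1: track=284.3°, groundspeed=132.7 kt
Leg 2: track=22.5°, groundspeed=151.8 kt
Leg 3: track=263.1°, groundspeed=124.8 kt
Leg 4: track=349.6°, groundspeed=151.8 kt

Leg 1: heading 275.0°; drift +9.3° → track 284.3°, groundspeed 132.7 kt
Leg 2: heading 25.2°; drift -2.7° → track 22.5°, groundspeed 151.8 kt
Leg 3: heading 253.9°; drift +9.2° → track 263.1°, groundspeed 124.8 kt
Leg 4: heading 347.0°; drift +2.6° → track 349.6°, groundspeed 151.8 kt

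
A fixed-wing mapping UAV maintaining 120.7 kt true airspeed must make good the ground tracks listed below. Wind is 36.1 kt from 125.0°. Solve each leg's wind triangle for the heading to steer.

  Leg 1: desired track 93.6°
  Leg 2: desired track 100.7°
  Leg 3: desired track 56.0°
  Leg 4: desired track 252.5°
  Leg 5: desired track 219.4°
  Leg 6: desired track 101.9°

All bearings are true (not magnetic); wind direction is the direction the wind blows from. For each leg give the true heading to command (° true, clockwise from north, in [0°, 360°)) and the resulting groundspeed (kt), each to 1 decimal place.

Leg 1: heading=102.6°, groundspeed=88.4 kt
Leg 2: heading=107.8°, groundspeed=86.9 kt
Leg 3: heading=72.2°, groundspeed=103.0 kt
Leg 4: heading=238.8°, groundspeed=139.2 kt
Leg 5: heading=202.1°, groundspeed=118.0 kt
Leg 6: heading=108.6°, groundspeed=86.7 kt

Leg 1: desired track 93.6°; wind correction +9.0° → command heading 102.6°, groundspeed 88.4 kt
Leg 2: desired track 100.7°; wind correction +7.1° → command heading 107.8°, groundspeed 86.9 kt
Leg 3: desired track 56.0°; wind correction +16.2° → command heading 72.2°, groundspeed 103.0 kt
Leg 4: desired track 252.5°; wind correction -13.7° → command heading 238.8°, groundspeed 139.2 kt
Leg 5: desired track 219.4°; wind correction -17.3° → command heading 202.1°, groundspeed 118.0 kt
Leg 6: desired track 101.9°; wind correction +6.7° → command heading 108.6°, groundspeed 86.7 kt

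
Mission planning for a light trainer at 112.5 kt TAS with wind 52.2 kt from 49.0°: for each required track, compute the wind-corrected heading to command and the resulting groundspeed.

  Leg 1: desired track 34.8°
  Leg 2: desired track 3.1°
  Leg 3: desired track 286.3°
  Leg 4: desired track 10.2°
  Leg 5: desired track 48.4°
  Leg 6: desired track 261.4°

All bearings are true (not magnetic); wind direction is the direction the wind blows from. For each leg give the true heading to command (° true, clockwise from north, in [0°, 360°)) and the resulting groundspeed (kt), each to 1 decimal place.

Leg 1: desired track 34.8°; wind correction +6.5° → command heading 41.3°, groundspeed 61.2 kt
Leg 2: desired track 3.1°; wind correction +19.5° → command heading 22.6°, groundspeed 69.7 kt
Leg 3: desired track 286.3°; wind correction +23.0° → command heading 309.3°, groundspeed 131.8 kt
Leg 4: desired track 10.2°; wind correction +16.9° → command heading 27.1°, groundspeed 67.0 kt
Leg 5: desired track 48.4°; wind correction +0.3° → command heading 48.7°, groundspeed 60.3 kt
Leg 6: desired track 261.4°; wind correction +14.4° → command heading 275.8°, groundspeed 153.0 kt

Leg 1: heading=41.3°, groundspeed=61.2 kt
Leg 2: heading=22.6°, groundspeed=69.7 kt
Leg 3: heading=309.3°, groundspeed=131.8 kt
Leg 4: heading=27.1°, groundspeed=67.0 kt
Leg 5: heading=48.7°, groundspeed=60.3 kt
Leg 6: heading=275.8°, groundspeed=153.0 kt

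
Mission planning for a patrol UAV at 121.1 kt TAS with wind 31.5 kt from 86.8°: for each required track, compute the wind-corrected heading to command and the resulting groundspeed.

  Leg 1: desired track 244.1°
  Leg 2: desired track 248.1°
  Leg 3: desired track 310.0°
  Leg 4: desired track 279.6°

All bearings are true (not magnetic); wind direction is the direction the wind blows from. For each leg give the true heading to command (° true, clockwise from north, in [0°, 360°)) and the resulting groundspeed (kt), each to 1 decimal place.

Leg 1: desired track 244.1°; wind correction -5.8° → command heading 238.3°, groundspeed 149.5 kt
Leg 2: desired track 248.1°; wind correction -4.8° → command heading 243.3°, groundspeed 150.5 kt
Leg 3: desired track 310.0°; wind correction +10.3° → command heading 320.3°, groundspeed 142.1 kt
Leg 4: desired track 279.6°; wind correction +3.3° → command heading 282.9°, groundspeed 151.6 kt

Leg 1: heading=238.3°, groundspeed=149.5 kt
Leg 2: heading=243.3°, groundspeed=150.5 kt
Leg 3: heading=320.3°, groundspeed=142.1 kt
Leg 4: heading=282.9°, groundspeed=151.6 kt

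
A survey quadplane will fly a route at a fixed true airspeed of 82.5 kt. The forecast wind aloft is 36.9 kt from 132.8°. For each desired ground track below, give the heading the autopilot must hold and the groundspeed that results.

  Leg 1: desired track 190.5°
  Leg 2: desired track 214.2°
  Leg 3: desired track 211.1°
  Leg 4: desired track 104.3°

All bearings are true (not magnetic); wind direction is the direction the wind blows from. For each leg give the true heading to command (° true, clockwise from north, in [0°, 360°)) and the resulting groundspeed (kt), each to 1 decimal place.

Leg 1: heading=168.3°, groundspeed=56.7 kt
Leg 2: heading=188.0°, groundspeed=68.5 kt
Leg 3: heading=185.1°, groundspeed=66.7 kt
Leg 4: heading=116.6°, groundspeed=48.2 kt

Leg 1: desired track 190.5°; wind correction -22.2° → command heading 168.3°, groundspeed 56.7 kt
Leg 2: desired track 214.2°; wind correction -26.2° → command heading 188.0°, groundspeed 68.5 kt
Leg 3: desired track 211.1°; wind correction -26.0° → command heading 185.1°, groundspeed 66.7 kt
Leg 4: desired track 104.3°; wind correction +12.3° → command heading 116.6°, groundspeed 48.2 kt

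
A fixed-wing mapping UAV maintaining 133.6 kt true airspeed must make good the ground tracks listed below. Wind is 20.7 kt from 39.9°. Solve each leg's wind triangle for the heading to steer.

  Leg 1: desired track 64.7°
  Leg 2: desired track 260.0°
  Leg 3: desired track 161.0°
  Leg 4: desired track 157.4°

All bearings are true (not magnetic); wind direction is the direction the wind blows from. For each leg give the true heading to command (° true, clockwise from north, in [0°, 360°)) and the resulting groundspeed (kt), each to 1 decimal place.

Leg 1: heading=61.0°, groundspeed=114.5 kt
Leg 2: heading=265.7°, groundspeed=148.8 kt
Leg 3: heading=153.4°, groundspeed=143.1 kt
Leg 4: heading=149.5°, groundspeed=141.9 kt

Leg 1: desired track 64.7°; wind correction -3.7° → command heading 61.0°, groundspeed 114.5 kt
Leg 2: desired track 260.0°; wind correction +5.7° → command heading 265.7°, groundspeed 148.8 kt
Leg 3: desired track 161.0°; wind correction -7.6° → command heading 153.4°, groundspeed 143.1 kt
Leg 4: desired track 157.4°; wind correction -7.9° → command heading 149.5°, groundspeed 141.9 kt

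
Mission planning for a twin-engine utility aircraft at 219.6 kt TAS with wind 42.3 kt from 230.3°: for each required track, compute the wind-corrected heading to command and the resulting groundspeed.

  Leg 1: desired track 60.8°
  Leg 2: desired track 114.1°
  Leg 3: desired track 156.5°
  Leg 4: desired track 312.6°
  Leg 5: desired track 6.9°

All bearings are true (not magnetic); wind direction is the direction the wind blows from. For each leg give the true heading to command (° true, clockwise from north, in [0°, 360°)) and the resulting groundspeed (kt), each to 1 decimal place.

Leg 1: heading=62.8°, groundspeed=261.1 kt
Leg 2: heading=124.1°, groundspeed=235.0 kt
Leg 3: heading=167.2°, groundspeed=204.0 kt
Leg 4: heading=301.6°, groundspeed=209.9 kt
Leg 5: heading=359.3°, groundspeed=248.4 kt

Leg 1: desired track 60.8°; wind correction +2.0° → command heading 62.8°, groundspeed 261.1 kt
Leg 2: desired track 114.1°; wind correction +10.0° → command heading 124.1°, groundspeed 235.0 kt
Leg 3: desired track 156.5°; wind correction +10.7° → command heading 167.2°, groundspeed 204.0 kt
Leg 4: desired track 312.6°; wind correction -11.0° → command heading 301.6°, groundspeed 209.9 kt
Leg 5: desired track 6.9°; wind correction -7.6° → command heading 359.3°, groundspeed 248.4 kt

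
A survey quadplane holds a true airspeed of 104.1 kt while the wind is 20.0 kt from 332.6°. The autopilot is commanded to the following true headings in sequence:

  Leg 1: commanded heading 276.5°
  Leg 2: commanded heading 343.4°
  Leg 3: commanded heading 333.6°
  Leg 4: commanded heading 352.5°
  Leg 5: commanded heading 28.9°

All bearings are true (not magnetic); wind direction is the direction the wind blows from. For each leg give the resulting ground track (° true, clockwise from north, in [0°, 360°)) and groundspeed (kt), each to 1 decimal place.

Leg 1: track=266.4°, groundspeed=94.4 kt
Leg 2: track=345.9°, groundspeed=84.5 kt
Leg 3: track=333.8°, groundspeed=84.1 kt
Leg 4: track=357.1°, groundspeed=85.6 kt
Leg 5: track=39.0°, groundspeed=94.5 kt

Leg 1: heading 276.5°; drift -10.1° → track 266.4°, groundspeed 94.4 kt
Leg 2: heading 343.4°; drift +2.5° → track 345.9°, groundspeed 84.5 kt
Leg 3: heading 333.6°; drift +0.2° → track 333.8°, groundspeed 84.1 kt
Leg 4: heading 352.5°; drift +4.6° → track 357.1°, groundspeed 85.6 kt
Leg 5: heading 28.9°; drift +10.1° → track 39.0°, groundspeed 94.5 kt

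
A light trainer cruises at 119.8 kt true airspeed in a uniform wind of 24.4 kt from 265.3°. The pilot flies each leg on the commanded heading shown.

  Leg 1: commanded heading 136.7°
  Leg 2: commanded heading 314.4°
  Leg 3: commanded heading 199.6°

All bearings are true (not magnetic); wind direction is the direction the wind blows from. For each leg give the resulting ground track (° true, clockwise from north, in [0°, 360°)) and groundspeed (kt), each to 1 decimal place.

Leg 1: track=128.7°, groundspeed=136.4 kt
Leg 2: track=324.5°, groundspeed=105.4 kt
Leg 3: track=188.1°, groundspeed=112.0 kt

Leg 1: heading 136.7°; drift -8.0° → track 128.7°, groundspeed 136.4 kt
Leg 2: heading 314.4°; drift +10.1° → track 324.5°, groundspeed 105.4 kt
Leg 3: heading 199.6°; drift -11.5° → track 188.1°, groundspeed 112.0 kt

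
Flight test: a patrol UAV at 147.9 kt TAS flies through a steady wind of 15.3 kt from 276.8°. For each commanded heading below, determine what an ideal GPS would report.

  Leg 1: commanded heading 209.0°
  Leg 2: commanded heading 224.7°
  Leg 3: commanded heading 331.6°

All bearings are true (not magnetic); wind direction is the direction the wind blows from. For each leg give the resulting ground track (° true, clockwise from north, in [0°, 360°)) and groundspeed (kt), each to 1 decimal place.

Leg 1: heading 209.0°; drift -5.7° → track 203.3°, groundspeed 142.8 kt
Leg 2: heading 224.7°; drift -5.0° → track 219.7°, groundspeed 139.0 kt
Leg 3: heading 331.6°; drift +5.1° → track 336.7°, groundspeed 139.6 kt

Leg 1: track=203.3°, groundspeed=142.8 kt
Leg 2: track=219.7°, groundspeed=139.0 kt
Leg 3: track=336.7°, groundspeed=139.6 kt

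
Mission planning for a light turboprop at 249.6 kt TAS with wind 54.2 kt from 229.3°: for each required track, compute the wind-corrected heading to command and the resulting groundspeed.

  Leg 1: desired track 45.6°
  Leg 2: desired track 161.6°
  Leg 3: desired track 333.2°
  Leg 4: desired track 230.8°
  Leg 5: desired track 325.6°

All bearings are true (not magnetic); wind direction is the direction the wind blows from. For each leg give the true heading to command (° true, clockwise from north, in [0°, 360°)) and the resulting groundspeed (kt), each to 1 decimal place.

Leg 1: desired track 45.6°; wind correction -0.8° → command heading 44.8°, groundspeed 303.7 kt
Leg 2: desired track 161.6°; wind correction +11.6° → command heading 173.2°, groundspeed 223.9 kt
Leg 3: desired track 333.2°; wind correction -12.2° → command heading 321.0°, groundspeed 257.0 kt
Leg 4: desired track 230.8°; wind correction -0.3° → command heading 230.5°, groundspeed 195.4 kt
Leg 5: desired track 325.6°; wind correction -12.5° → command heading 313.1°, groundspeed 249.7 kt

Leg 1: heading=44.8°, groundspeed=303.7 kt
Leg 2: heading=173.2°, groundspeed=223.9 kt
Leg 3: heading=321.0°, groundspeed=257.0 kt
Leg 4: heading=230.5°, groundspeed=195.4 kt
Leg 5: heading=313.1°, groundspeed=249.7 kt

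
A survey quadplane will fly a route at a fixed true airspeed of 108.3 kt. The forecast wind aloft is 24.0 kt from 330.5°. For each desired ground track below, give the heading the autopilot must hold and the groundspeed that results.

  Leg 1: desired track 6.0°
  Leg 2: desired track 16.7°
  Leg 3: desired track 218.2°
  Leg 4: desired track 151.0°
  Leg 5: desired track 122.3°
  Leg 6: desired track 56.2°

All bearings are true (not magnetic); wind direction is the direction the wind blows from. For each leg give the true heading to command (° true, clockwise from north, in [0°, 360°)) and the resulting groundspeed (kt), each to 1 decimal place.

Leg 1: desired track 6.0°; wind correction -7.4° → command heading 358.6°, groundspeed 87.9 kt
Leg 2: desired track 16.7°; wind correction -9.2° → command heading 7.5°, groundspeed 90.3 kt
Leg 3: desired track 218.2°; wind correction +11.8° → command heading 230.0°, groundspeed 115.1 kt
Leg 4: desired track 151.0°; wind correction +0.1° → command heading 151.1°, groundspeed 132.3 kt
Leg 5: desired track 122.3°; wind correction -6.0° → command heading 116.3°, groundspeed 128.9 kt
Leg 6: desired track 56.2°; wind correction -12.8° → command heading 43.4°, groundspeed 103.8 kt

Leg 1: heading=358.6°, groundspeed=87.9 kt
Leg 2: heading=7.5°, groundspeed=90.3 kt
Leg 3: heading=230.0°, groundspeed=115.1 kt
Leg 4: heading=151.1°, groundspeed=132.3 kt
Leg 5: heading=116.3°, groundspeed=128.9 kt
Leg 6: heading=43.4°, groundspeed=103.8 kt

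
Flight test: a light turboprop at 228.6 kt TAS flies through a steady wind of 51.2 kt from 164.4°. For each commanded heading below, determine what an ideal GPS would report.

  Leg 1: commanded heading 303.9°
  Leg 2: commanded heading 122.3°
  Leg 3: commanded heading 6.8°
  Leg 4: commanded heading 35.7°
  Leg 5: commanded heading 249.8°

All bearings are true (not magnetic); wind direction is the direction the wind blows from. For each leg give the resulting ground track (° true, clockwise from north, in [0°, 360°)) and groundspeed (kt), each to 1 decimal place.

Leg 1: track=311.0°, groundspeed=269.6 kt
Leg 2: track=112.1°, groundspeed=193.7 kt
Leg 3: track=2.8°, groundspeed=276.6 kt
Leg 4: track=27.0°, groundspeed=263.7 kt
Leg 5: track=262.6°, groundspeed=230.2 kt

Leg 1: heading 303.9°; drift +7.1° → track 311.0°, groundspeed 269.6 kt
Leg 2: heading 122.3°; drift -10.2° → track 112.1°, groundspeed 193.7 kt
Leg 3: heading 6.8°; drift -4.0° → track 2.8°, groundspeed 276.6 kt
Leg 4: heading 35.7°; drift -8.7° → track 27.0°, groundspeed 263.7 kt
Leg 5: heading 249.8°; drift +12.8° → track 262.6°, groundspeed 230.2 kt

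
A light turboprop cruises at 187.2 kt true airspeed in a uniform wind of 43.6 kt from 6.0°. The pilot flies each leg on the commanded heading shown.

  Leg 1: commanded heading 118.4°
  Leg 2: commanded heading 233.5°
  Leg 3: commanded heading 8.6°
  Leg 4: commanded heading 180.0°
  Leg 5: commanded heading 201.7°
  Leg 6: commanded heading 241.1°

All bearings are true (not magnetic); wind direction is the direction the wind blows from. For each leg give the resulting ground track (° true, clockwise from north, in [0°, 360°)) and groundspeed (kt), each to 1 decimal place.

Leg 1: heading 118.4°; drift +11.2° → track 129.6°, groundspeed 207.8 kt
Leg 2: heading 233.5°; drift -8.4° → track 225.1°, groundspeed 219.0 kt
Leg 3: heading 8.6°; drift +0.8° → track 9.4°, groundspeed 143.7 kt
Leg 4: heading 180.0°; drift +1.1° → track 181.1°, groundspeed 230.6 kt
Leg 5: heading 201.7°; drift -2.9° → track 198.8°, groundspeed 229.5 kt
Leg 6: heading 241.1°; drift -9.6° → track 231.5°, groundspeed 215.1 kt

Leg 1: track=129.6°, groundspeed=207.8 kt
Leg 2: track=225.1°, groundspeed=219.0 kt
Leg 3: track=9.4°, groundspeed=143.7 kt
Leg 4: track=181.1°, groundspeed=230.6 kt
Leg 5: track=198.8°, groundspeed=229.5 kt
Leg 6: track=231.5°, groundspeed=215.1 kt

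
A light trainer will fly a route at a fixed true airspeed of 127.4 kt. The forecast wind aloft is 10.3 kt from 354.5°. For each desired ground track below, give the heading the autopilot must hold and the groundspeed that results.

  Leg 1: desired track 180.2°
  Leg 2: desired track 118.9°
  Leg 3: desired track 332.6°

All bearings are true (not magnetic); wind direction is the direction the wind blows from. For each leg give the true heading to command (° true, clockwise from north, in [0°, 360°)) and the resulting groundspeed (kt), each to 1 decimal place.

Leg 1: desired track 180.2°; wind correction +0.5° → command heading 180.7°, groundspeed 137.6 kt
Leg 2: desired track 118.9°; wind correction -3.8° → command heading 115.1°, groundspeed 132.9 kt
Leg 3: desired track 332.6°; wind correction +1.7° → command heading 334.3°, groundspeed 117.8 kt

Leg 1: heading=180.7°, groundspeed=137.6 kt
Leg 2: heading=115.1°, groundspeed=132.9 kt
Leg 3: heading=334.3°, groundspeed=117.8 kt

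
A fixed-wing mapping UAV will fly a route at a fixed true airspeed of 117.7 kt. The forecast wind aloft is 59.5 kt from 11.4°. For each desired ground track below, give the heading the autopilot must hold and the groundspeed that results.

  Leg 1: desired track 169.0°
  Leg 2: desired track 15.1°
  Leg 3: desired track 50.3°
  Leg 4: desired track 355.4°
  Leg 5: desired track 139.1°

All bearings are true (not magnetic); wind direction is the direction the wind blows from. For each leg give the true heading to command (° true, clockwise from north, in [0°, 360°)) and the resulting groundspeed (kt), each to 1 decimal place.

Leg 1: desired track 169.0°; wind correction -11.1° → command heading 157.9°, groundspeed 170.5 kt
Leg 2: desired track 15.1°; wind correction -1.9° → command heading 13.2°, groundspeed 58.3 kt
Leg 3: desired track 50.3°; wind correction -18.5° → command heading 31.8°, groundspeed 65.3 kt
Leg 4: desired track 355.4°; wind correction +8.0° → command heading 3.4°, groundspeed 59.4 kt
Leg 5: desired track 139.1°; wind correction -23.6° → command heading 115.5°, groundspeed 144.3 kt

Leg 1: heading=157.9°, groundspeed=170.5 kt
Leg 2: heading=13.2°, groundspeed=58.3 kt
Leg 3: heading=31.8°, groundspeed=65.3 kt
Leg 4: heading=3.4°, groundspeed=59.4 kt
Leg 5: heading=115.5°, groundspeed=144.3 kt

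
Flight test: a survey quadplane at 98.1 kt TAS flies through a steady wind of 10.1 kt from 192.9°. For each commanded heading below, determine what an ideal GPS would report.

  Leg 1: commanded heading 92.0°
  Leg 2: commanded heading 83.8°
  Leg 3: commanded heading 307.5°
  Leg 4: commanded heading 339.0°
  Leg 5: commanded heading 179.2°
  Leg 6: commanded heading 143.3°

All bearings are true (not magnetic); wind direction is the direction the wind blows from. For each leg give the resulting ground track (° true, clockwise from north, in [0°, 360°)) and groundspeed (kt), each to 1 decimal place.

Leg 1: heading 92.0°; drift -5.7° → track 86.3°, groundspeed 100.5 kt
Leg 2: heading 83.8°; drift -5.4° → track 78.4°, groundspeed 101.9 kt
Leg 3: heading 307.5°; drift +5.1° → track 312.6°, groundspeed 102.7 kt
Leg 4: heading 339.0°; drift +3.0° → track 342.0°, groundspeed 106.6 kt
Leg 5: heading 179.2°; drift -1.6° → track 177.6°, groundspeed 88.3 kt
Leg 6: heading 143.3°; drift -4.8° → track 138.5°, groundspeed 91.9 kt

Leg 1: track=86.3°, groundspeed=100.5 kt
Leg 2: track=78.4°, groundspeed=101.9 kt
Leg 3: track=312.6°, groundspeed=102.7 kt
Leg 4: track=342.0°, groundspeed=106.6 kt
Leg 5: track=177.6°, groundspeed=88.3 kt
Leg 6: track=138.5°, groundspeed=91.9 kt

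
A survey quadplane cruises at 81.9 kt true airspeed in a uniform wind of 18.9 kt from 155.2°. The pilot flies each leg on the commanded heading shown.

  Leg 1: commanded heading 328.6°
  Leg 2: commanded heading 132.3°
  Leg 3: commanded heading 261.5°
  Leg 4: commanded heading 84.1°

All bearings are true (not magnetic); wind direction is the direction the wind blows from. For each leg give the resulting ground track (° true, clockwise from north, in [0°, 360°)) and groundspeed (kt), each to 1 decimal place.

Leg 1: heading 328.6°; drift +1.2° → track 329.8°, groundspeed 100.7 kt
Leg 2: heading 132.3°; drift -6.5° → track 125.8°, groundspeed 64.9 kt
Leg 3: heading 261.5°; drift +11.8° → track 273.3°, groundspeed 89.1 kt
Leg 4: heading 84.1°; drift -13.3° → track 70.8°, groundspeed 77.9 kt

Leg 1: track=329.8°, groundspeed=100.7 kt
Leg 2: track=125.8°, groundspeed=64.9 kt
Leg 3: track=273.3°, groundspeed=89.1 kt
Leg 4: track=70.8°, groundspeed=77.9 kt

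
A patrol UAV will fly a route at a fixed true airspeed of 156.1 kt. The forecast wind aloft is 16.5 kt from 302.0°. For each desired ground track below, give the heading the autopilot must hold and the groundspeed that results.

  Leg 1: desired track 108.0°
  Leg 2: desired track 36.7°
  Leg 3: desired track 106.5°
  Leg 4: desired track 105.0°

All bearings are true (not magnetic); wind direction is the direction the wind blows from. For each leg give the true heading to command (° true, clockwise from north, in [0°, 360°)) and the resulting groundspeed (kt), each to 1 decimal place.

Leg 1: heading=106.5°, groundspeed=172.1 kt
Leg 2: heading=30.7°, groundspeed=156.6 kt
Leg 3: heading=104.9°, groundspeed=171.9 kt
Leg 4: heading=103.2°, groundspeed=171.8 kt

Leg 1: desired track 108.0°; wind correction -1.5° → command heading 106.5°, groundspeed 172.1 kt
Leg 2: desired track 36.7°; wind correction -6.0° → command heading 30.7°, groundspeed 156.6 kt
Leg 3: desired track 106.5°; wind correction -1.6° → command heading 104.9°, groundspeed 171.9 kt
Leg 4: desired track 105.0°; wind correction -1.8° → command heading 103.2°, groundspeed 171.8 kt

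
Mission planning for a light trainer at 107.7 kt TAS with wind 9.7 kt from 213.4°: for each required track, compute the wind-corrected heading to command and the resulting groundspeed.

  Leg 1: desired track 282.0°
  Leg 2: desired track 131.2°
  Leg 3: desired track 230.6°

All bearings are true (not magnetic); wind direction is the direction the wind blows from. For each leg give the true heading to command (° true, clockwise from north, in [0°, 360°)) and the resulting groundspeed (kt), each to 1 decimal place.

Leg 1: desired track 282.0°; wind correction -4.8° → command heading 277.2°, groundspeed 103.8 kt
Leg 2: desired track 131.2°; wind correction +5.1° → command heading 136.3°, groundspeed 106.0 kt
Leg 3: desired track 230.6°; wind correction -1.5° → command heading 229.1°, groundspeed 98.4 kt

Leg 1: heading=277.2°, groundspeed=103.8 kt
Leg 2: heading=136.3°, groundspeed=106.0 kt
Leg 3: heading=229.1°, groundspeed=98.4 kt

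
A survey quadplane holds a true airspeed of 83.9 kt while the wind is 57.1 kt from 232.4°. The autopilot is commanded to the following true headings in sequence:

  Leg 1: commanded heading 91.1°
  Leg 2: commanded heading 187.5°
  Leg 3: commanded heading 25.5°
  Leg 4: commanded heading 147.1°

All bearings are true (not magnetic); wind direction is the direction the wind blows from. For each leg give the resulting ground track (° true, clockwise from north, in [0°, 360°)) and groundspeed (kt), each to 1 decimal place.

Leg 1: track=75.6°, groundspeed=133.3 kt
Leg 2: track=144.7°, groundspeed=59.3 kt
Leg 3: track=36.3°, groundspeed=137.3 kt
Leg 4: track=111.4°, groundspeed=97.5 kt

Leg 1: heading 91.1°; drift -15.5° → track 75.6°, groundspeed 133.3 kt
Leg 2: heading 187.5°; drift -42.8° → track 144.7°, groundspeed 59.3 kt
Leg 3: heading 25.5°; drift +10.8° → track 36.3°, groundspeed 137.3 kt
Leg 4: heading 147.1°; drift -35.7° → track 111.4°, groundspeed 97.5 kt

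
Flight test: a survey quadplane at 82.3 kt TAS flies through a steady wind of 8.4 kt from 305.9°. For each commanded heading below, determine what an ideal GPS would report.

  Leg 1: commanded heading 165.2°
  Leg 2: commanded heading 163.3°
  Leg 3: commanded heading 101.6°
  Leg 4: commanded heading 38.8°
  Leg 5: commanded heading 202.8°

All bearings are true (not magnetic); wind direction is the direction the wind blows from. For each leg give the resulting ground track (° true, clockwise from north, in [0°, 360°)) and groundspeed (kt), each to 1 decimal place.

Leg 1: heading 165.2°; drift -3.4° → track 161.8°, groundspeed 89.0 kt
Leg 2: heading 163.3°; drift -3.3° → track 160.0°, groundspeed 89.1 kt
Leg 3: heading 101.6°; drift +2.2° → track 103.8°, groundspeed 90.0 kt
Leg 4: heading 38.8°; drift +5.8° → track 44.6°, groundspeed 83.1 kt
Leg 5: heading 202.8°; drift -5.5° → track 197.3°, groundspeed 84.6 kt

Leg 1: track=161.8°, groundspeed=89.0 kt
Leg 2: track=160.0°, groundspeed=89.1 kt
Leg 3: track=103.8°, groundspeed=90.0 kt
Leg 4: track=44.6°, groundspeed=83.1 kt
Leg 5: track=197.3°, groundspeed=84.6 kt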